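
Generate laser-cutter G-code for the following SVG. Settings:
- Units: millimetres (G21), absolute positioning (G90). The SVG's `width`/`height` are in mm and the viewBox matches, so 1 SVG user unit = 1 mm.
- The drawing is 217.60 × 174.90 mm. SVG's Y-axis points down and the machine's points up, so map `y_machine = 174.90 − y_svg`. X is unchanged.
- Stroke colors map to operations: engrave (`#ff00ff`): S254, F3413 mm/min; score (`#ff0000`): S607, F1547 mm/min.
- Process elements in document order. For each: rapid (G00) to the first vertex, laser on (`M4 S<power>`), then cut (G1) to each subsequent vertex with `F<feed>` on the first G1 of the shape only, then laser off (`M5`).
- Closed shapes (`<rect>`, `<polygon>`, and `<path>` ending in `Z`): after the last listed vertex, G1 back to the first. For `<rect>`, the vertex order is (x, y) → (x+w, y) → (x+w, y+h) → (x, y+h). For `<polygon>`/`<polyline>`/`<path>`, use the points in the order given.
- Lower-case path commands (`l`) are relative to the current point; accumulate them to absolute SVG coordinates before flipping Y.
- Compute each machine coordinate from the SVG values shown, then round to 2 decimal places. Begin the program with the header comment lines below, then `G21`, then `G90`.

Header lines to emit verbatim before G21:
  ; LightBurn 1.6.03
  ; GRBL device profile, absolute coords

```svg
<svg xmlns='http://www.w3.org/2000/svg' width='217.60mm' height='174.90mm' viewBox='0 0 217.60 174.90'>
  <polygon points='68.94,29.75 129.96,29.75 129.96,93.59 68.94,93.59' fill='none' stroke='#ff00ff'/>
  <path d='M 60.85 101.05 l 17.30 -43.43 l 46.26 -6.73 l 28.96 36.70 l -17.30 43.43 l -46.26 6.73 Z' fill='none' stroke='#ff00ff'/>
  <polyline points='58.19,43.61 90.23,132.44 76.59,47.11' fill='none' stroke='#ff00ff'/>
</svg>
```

; LightBurn 1.6.03
; GRBL device profile, absolute coords
G21
G90
G00 X68.94 Y145.15
M4 S254
G1 X129.96 Y145.15 F3413
G1 X129.96 Y81.31
G1 X68.94 Y81.31
G1 X68.94 Y145.15
M5
G00 X60.85 Y73.85
M4 S254
G1 X78.15 Y117.28 F3413
G1 X124.41 Y124.01
G1 X153.37 Y87.31
G1 X136.07 Y43.88
G1 X89.81 Y37.15
G1 X60.85 Y73.85
M5
G00 X58.19 Y131.29
M4 S254
G1 X90.23 Y42.46 F3413
G1 X76.59 Y127.79
M5

1 u = 1 mm; y_m = 174.90 − y.

[1] `<polygon>` rectangle, #ff00ff→engrave S254 F3413: (68.94,145.15) → (129.96,145.15) → (129.96,81.31) → (68.94,81.31) → (68.94,145.15) (closed)

[2] `<path>` regular polygon, #ff00ff→engrave S254 F3413: (60.85,73.85) → (78.15,117.28) → (124.41,124.01) → (153.37,87.31) → (136.07,43.88) → (89.81,37.15) → (60.85,73.85) (closed)

[3] `<polyline>` open polyline, #ff00ff→engrave S254 F3413: (58.19,131.29) → (90.23,42.46) → (76.59,127.79)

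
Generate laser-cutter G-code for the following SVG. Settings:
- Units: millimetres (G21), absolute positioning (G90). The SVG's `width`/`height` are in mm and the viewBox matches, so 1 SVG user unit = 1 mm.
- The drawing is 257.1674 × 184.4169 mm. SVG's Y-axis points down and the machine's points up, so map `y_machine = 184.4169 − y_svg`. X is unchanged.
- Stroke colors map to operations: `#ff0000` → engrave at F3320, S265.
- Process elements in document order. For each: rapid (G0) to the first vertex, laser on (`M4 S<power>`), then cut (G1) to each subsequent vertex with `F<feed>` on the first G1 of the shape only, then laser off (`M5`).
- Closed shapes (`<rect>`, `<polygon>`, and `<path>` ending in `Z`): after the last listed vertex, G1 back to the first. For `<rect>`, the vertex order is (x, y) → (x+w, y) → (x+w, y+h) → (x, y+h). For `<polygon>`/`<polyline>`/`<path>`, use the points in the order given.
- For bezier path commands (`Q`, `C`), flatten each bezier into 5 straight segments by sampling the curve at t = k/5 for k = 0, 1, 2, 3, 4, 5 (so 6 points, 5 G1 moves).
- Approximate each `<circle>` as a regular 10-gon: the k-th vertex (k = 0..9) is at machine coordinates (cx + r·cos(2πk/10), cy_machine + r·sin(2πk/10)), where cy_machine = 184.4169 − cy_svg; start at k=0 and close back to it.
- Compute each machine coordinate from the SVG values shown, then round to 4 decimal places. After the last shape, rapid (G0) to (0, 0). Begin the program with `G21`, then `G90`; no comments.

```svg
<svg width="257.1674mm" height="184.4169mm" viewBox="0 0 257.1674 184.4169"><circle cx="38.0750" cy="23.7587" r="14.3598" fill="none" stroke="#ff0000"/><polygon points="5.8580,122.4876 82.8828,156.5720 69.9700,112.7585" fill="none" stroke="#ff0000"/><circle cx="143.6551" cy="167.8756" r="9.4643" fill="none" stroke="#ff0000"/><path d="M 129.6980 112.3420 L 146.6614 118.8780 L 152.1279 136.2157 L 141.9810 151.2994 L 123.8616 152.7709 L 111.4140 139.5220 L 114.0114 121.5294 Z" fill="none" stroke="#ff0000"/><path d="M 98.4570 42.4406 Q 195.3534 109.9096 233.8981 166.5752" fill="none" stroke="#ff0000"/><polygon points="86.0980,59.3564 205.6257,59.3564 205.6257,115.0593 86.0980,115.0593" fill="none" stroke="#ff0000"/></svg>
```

Since the viewBox matches the mm dimensions, user units are millimetres directly. The only transform is the Y-flip y_m = 184.4169 − y_svg.

Shape 1 is a circle drawn with `<circle>`. Its stroke #ff0000 means engrave at S265, F3320. After flipping Y the toolpath is (52.4348,160.6582) → (49.6923,169.0987) → (42.5124,174.3152) → (33.6376,174.3152) → (26.4577,169.0987) → (23.7152,160.6582) → (26.4577,152.2177) → (33.6376,147.0012) → (42.5124,147.0012) → (49.6923,152.2177) → (52.4348,160.6582), returning to the start.

Shape 2 is a closed polygon drawn with `<polygon>`. Its stroke #ff0000 means engrave at S265, F3320. After flipping Y the toolpath is (5.8580,61.9293) → (82.8828,27.8449) → (69.9700,71.6584) → (5.8580,61.9293), returning to the start.

Shape 3 is a circle drawn with `<circle>`. Its stroke #ff0000 means engrave at S265, F3320. After flipping Y the toolpath is (153.1194,16.5413) → (151.3119,22.1043) → (146.5797,25.5424) → (140.7305,25.5424) → (135.9983,22.1043) → (134.1908,16.5413) → (135.9983,10.9783) → (140.7305,7.5402) → (146.5797,7.5402) → (151.3119,10.9783) → (153.1194,16.5413), returning to the start.

Shape 4 is a regular polygon drawn with `<path>`. Its stroke #ff0000 means engrave at S265, F3320. After flipping Y the toolpath is (129.6980,72.0749) → (146.6614,65.5389) → (152.1279,48.2012) → (141.9810,33.1175) → (123.8616,31.6460) → (111.4140,44.8949) → (114.0114,62.8875) → (129.6980,72.0749), returning to the start.

Shape 5 is a quadratic bezier drawn with `<path>`. Its stroke #ff0000 means engrave at S265, F3320. After flipping Y the toolpath is (98.4570,141.9763) → (134.8815,115.4208) → (166.6378,89.7296) → (193.7261,64.9027) → (216.1462,40.9401) → (233.8981,17.8417).

Shape 6 is a rectangle drawn with `<polygon>`. Its stroke #ff0000 means engrave at S265, F3320. After flipping Y the toolpath is (86.0980,125.0605) → (205.6257,125.0605) → (205.6257,69.3576) → (86.0980,69.3576) → (86.0980,125.0605), returning to the start.

G21
G90
G0 X52.4348 Y160.6582
M4 S265
G1 X49.6923 Y169.0987 F3320
G1 X42.5124 Y174.3152
G1 X33.6376 Y174.3152
G1 X26.4577 Y169.0987
G1 X23.7152 Y160.6582
G1 X26.4577 Y152.2177
G1 X33.6376 Y147.0012
G1 X42.5124 Y147.0012
G1 X49.6923 Y152.2177
G1 X52.4348 Y160.6582
M5
G0 X5.8580 Y61.9293
M4 S265
G1 X82.8828 Y27.8449 F3320
G1 X69.9700 Y71.6584
G1 X5.8580 Y61.9293
M5
G0 X153.1194 Y16.5413
M4 S265
G1 X151.3119 Y22.1043 F3320
G1 X146.5797 Y25.5424
G1 X140.7305 Y25.5424
G1 X135.9983 Y22.1043
G1 X134.1908 Y16.5413
G1 X135.9983 Y10.9783
G1 X140.7305 Y7.5402
G1 X146.5797 Y7.5402
G1 X151.3119 Y10.9783
G1 X153.1194 Y16.5413
M5
G0 X129.6980 Y72.0749
M4 S265
G1 X146.6614 Y65.5389 F3320
G1 X152.1279 Y48.2012
G1 X141.9810 Y33.1175
G1 X123.8616 Y31.6460
G1 X111.4140 Y44.8949
G1 X114.0114 Y62.8875
G1 X129.6980 Y72.0749
M5
G0 X98.4570 Y141.9763
M4 S265
G1 X134.8815 Y115.4208 F3320
G1 X166.6378 Y89.7296
G1 X193.7261 Y64.9027
G1 X216.1462 Y40.9401
G1 X233.8981 Y17.8417
M5
G0 X86.0980 Y125.0605
M4 S265
G1 X205.6257 Y125.0605 F3320
G1 X205.6257 Y69.3576
G1 X86.0980 Y69.3576
G1 X86.0980 Y125.0605
M5
G0 X0.0000 Y0.0000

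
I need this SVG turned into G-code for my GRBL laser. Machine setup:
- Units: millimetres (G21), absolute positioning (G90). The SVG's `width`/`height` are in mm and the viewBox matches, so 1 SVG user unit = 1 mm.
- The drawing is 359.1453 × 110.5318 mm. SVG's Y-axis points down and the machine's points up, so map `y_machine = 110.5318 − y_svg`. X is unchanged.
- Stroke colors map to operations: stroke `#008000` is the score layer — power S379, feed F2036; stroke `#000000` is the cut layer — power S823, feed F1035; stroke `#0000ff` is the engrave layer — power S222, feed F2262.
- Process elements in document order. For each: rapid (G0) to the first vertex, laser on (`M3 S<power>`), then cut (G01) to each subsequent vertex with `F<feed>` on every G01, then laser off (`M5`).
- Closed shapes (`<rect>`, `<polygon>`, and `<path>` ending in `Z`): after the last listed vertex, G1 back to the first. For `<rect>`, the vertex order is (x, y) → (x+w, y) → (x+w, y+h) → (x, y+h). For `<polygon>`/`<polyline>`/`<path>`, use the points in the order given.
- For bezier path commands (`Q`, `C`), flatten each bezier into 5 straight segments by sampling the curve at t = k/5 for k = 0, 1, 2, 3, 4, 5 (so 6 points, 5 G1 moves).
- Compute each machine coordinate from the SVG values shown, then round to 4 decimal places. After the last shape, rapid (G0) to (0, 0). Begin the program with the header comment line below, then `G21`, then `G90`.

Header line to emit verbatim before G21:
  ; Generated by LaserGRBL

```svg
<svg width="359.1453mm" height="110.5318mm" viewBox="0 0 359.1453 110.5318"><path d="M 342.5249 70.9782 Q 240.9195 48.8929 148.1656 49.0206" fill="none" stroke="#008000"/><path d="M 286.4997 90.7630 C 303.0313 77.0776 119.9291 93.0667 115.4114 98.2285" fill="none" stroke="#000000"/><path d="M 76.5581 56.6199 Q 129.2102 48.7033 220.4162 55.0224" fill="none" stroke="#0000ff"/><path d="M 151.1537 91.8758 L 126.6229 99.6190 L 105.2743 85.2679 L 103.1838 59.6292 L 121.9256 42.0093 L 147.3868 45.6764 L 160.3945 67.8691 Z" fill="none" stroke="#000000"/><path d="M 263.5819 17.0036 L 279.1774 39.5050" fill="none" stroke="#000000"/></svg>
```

viewBox `0 0 359.1453 110.5318` with mm width/height → 1 unit = 1 mm. Flip: y_m = 110.5318 − y_svg.

**Shape 1** — `<path>` quadratic bezier, stroke `#008000` → score (S379, F2036). Control points (SVG): P0=(342.5249,70.9782), P1=(240.9195,48.8929), P2=(148.1656,49.0206); sampled at t=k/5. Machine vertices: (342.5249,39.5536) → (302.2368,47.4992) → (262.6568,53.6678) → (223.7850,58.0593) → (185.6212,60.6738) → (148.1656,61.5112). Open path.

**Shape 2** — `<path>` cubic bezier, stroke `#000000` → cut (S823, F1035). Control points (SVG): P0=(286.4997,90.7630), P1=(303.0313,77.0776), P2=(119.9291,93.0667), P3=(115.4114,98.2285); sampled at t=k/5. Machine vertices: (286.4997,19.7688) → (275.4884,24.7431) → (234.7194,24.5396) → (182.3472,21.1024) → (136.5264,16.3756) → (115.4114,12.3033). Open path.

**Shape 3** — `<path>` quadratic bezier, stroke `#0000ff` → engrave (S222, F2262). Control points (SVG): P0=(76.5581,56.6199), P1=(129.2102,48.7033), P2=(220.4162,55.0224); sampled at t=k/5. Machine vertices: (76.5581,53.9119) → (99.1611,56.5091) → (124.8484,57.9675) → (153.6200,58.2870) → (185.4760,57.4676) → (220.4162,55.5094). Open path.

**Shape 4** — `<path>` regular polygon, stroke `#000000` → cut (S823, F1035). Machine vertices: (151.1537,18.6560) → (126.6229,10.9128) → (105.2743,25.2639) → (103.1838,50.9026) → (121.9256,68.5225) → (147.3868,64.8554) → (160.3945,42.6627) → (151.1537,18.6560). Closed: final G1 returns to the first vertex.

**Shape 5** — `<path>` line segment, stroke `#000000` → cut (S823, F1035). Machine vertices: (263.5819,93.5282) → (279.1774,71.0268). Open path.

; Generated by LaserGRBL
G21
G90
G0 X342.5249 Y39.5536
M3 S379
G01 X302.2368 Y47.4992 F2036
G01 X262.6568 Y53.6678 F2036
G01 X223.7850 Y58.0593 F2036
G01 X185.6212 Y60.6738 F2036
G01 X148.1656 Y61.5112 F2036
M5
G0 X286.4997 Y19.7688
M3 S823
G01 X275.4884 Y24.7431 F1035
G01 X234.7194 Y24.5396 F1035
G01 X182.3472 Y21.1024 F1035
G01 X136.5264 Y16.3756 F1035
G01 X115.4114 Y12.3033 F1035
M5
G0 X76.5581 Y53.9119
M3 S222
G01 X99.1611 Y56.5091 F2262
G01 X124.8484 Y57.9675 F2262
G01 X153.6200 Y58.2870 F2262
G01 X185.4760 Y57.4676 F2262
G01 X220.4162 Y55.5094 F2262
M5
G0 X151.1537 Y18.6560
M3 S823
G01 X126.6229 Y10.9128 F1035
G01 X105.2743 Y25.2639 F1035
G01 X103.1838 Y50.9026 F1035
G01 X121.9256 Y68.5225 F1035
G01 X147.3868 Y64.8554 F1035
G01 X160.3945 Y42.6627 F1035
G01 X151.1537 Y18.6560 F1035
M5
G0 X263.5819 Y93.5282
M3 S823
G01 X279.1774 Y71.0268 F1035
M5
G0 X0.0000 Y0.0000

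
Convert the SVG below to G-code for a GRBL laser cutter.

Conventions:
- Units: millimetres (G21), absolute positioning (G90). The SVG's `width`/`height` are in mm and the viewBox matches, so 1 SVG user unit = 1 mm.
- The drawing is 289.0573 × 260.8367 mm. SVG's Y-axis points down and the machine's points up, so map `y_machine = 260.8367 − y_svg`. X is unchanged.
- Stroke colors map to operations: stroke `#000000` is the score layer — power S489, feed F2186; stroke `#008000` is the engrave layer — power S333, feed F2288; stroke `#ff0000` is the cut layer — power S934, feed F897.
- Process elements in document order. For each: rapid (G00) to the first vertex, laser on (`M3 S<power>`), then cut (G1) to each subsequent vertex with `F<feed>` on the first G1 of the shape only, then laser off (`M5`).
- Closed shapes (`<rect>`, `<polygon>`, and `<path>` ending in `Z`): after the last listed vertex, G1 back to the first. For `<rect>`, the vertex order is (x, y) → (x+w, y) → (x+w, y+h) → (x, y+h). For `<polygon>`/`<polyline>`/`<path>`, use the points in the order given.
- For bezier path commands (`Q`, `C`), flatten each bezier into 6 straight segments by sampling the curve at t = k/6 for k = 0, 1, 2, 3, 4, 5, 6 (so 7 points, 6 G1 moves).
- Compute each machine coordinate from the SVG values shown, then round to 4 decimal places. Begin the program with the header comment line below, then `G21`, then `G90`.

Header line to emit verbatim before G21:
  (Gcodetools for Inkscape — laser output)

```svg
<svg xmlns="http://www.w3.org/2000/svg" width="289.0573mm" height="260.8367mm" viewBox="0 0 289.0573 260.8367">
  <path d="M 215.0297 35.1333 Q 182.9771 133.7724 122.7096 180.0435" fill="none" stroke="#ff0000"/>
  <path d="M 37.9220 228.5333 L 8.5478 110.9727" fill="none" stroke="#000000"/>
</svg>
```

(Gcodetools for Inkscape — laser output)
G21
G90
G00 X215.0297 Y225.7034
M3 S934
G1 X203.5618 Y194.2784 F897
G1 X190.5263 Y165.7627
G1 X175.9234 Y140.1563
G1 X159.7529 Y117.4593
G1 X142.0150 Y97.6716
G1 X122.7096 Y80.7932
M5
G00 X37.9220 Y32.3034
M3 S489
G1 X8.5478 Y149.8640 F2186
M5

Since the viewBox matches the mm dimensions, user units are millimetres directly. The only transform is the Y-flip y_m = 260.8367 − y_svg.

Shape 1 is a quadratic bezier drawn with `<path>`. Its stroke #ff0000 means cut at S934, F897. After flipping Y the toolpath is (215.0297,225.7034) → (203.5618,194.2784) → (190.5263,165.7627) → (175.9234,140.1563) → (159.7529,117.4593) → (142.0150,97.6716) → (122.7096,80.7932).

Shape 2 is a line segment drawn with `<path>`. Its stroke #000000 means score at S489, F2186. After flipping Y the toolpath is (37.9220,32.3034) → (8.5478,149.8640).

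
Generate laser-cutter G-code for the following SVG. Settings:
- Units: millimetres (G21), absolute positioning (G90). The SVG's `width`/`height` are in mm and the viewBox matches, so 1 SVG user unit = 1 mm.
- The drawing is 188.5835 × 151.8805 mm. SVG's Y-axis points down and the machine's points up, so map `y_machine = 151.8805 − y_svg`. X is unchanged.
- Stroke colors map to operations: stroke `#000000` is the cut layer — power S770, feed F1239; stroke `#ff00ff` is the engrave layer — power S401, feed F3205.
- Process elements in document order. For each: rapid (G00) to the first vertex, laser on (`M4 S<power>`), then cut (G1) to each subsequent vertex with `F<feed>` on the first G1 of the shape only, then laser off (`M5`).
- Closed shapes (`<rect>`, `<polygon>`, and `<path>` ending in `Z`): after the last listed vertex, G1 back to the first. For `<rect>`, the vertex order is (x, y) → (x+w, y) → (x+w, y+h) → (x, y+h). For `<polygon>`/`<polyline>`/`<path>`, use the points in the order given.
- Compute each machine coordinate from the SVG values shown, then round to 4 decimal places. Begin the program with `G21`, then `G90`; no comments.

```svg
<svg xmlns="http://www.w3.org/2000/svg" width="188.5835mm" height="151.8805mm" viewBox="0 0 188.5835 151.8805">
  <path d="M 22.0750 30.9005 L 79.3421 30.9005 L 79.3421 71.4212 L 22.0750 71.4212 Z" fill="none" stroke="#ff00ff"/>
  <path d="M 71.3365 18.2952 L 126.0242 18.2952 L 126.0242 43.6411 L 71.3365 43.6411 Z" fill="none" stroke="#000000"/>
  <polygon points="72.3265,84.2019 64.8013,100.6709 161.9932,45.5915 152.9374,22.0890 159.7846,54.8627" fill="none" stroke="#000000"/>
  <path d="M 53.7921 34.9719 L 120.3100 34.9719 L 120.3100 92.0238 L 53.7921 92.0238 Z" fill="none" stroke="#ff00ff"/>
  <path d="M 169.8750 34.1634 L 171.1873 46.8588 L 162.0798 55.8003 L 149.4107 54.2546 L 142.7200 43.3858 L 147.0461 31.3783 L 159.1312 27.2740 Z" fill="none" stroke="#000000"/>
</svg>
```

viewBox `0 0 188.5835 151.8805` with mm width/height → 1 unit = 1 mm. Flip: y_m = 151.8805 − y_svg.

**Shape 1** — `<path>` rectangle, stroke `#ff00ff` → engrave (S401, F3205). Machine vertices: (22.0750,120.9800) → (79.3421,120.9800) → (79.3421,80.4593) → (22.0750,80.4593) → (22.0750,120.9800). Closed: final G1 returns to the first vertex.

**Shape 2** — `<path>` rectangle, stroke `#000000` → cut (S770, F1239). Machine vertices: (71.3365,133.5853) → (126.0242,133.5853) → (126.0242,108.2394) → (71.3365,108.2394) → (71.3365,133.5853). Closed: final G1 returns to the first vertex.

**Shape 3** — `<polygon>` closed polygon, stroke `#000000` → cut (S770, F1239). Machine vertices: (72.3265,67.6786) → (64.8013,51.2096) → (161.9932,106.2890) → (152.9374,129.7915) → (159.7846,97.0178) → (72.3265,67.6786). Closed: final G1 returns to the first vertex.

**Shape 4** — `<path>` rectangle, stroke `#ff00ff` → engrave (S401, F3205). Machine vertices: (53.7921,116.9086) → (120.3100,116.9086) → (120.3100,59.8567) → (53.7921,59.8567) → (53.7921,116.9086). Closed: final G1 returns to the first vertex.

**Shape 5** — `<path>` regular polygon, stroke `#000000` → cut (S770, F1239). Machine vertices: (169.8750,117.7171) → (171.1873,105.0217) → (162.0798,96.0802) → (149.4107,97.6259) → (142.7200,108.4947) → (147.0461,120.5022) → (159.1312,124.6065) → (169.8750,117.7171). Closed: final G1 returns to the first vertex.

G21
G90
G00 X22.0750 Y120.9800
M4 S401
G1 X79.3421 Y120.9800 F3205
G1 X79.3421 Y80.4593
G1 X22.0750 Y80.4593
G1 X22.0750 Y120.9800
M5
G00 X71.3365 Y133.5853
M4 S770
G1 X126.0242 Y133.5853 F1239
G1 X126.0242 Y108.2394
G1 X71.3365 Y108.2394
G1 X71.3365 Y133.5853
M5
G00 X72.3265 Y67.6786
M4 S770
G1 X64.8013 Y51.2096 F1239
G1 X161.9932 Y106.2890
G1 X152.9374 Y129.7915
G1 X159.7846 Y97.0178
G1 X72.3265 Y67.6786
M5
G00 X53.7921 Y116.9086
M4 S401
G1 X120.3100 Y116.9086 F3205
G1 X120.3100 Y59.8567
G1 X53.7921 Y59.8567
G1 X53.7921 Y116.9086
M5
G00 X169.8750 Y117.7171
M4 S770
G1 X171.1873 Y105.0217 F1239
G1 X162.0798 Y96.0802
G1 X149.4107 Y97.6259
G1 X142.7200 Y108.4947
G1 X147.0461 Y120.5022
G1 X159.1312 Y124.6065
G1 X169.8750 Y117.7171
M5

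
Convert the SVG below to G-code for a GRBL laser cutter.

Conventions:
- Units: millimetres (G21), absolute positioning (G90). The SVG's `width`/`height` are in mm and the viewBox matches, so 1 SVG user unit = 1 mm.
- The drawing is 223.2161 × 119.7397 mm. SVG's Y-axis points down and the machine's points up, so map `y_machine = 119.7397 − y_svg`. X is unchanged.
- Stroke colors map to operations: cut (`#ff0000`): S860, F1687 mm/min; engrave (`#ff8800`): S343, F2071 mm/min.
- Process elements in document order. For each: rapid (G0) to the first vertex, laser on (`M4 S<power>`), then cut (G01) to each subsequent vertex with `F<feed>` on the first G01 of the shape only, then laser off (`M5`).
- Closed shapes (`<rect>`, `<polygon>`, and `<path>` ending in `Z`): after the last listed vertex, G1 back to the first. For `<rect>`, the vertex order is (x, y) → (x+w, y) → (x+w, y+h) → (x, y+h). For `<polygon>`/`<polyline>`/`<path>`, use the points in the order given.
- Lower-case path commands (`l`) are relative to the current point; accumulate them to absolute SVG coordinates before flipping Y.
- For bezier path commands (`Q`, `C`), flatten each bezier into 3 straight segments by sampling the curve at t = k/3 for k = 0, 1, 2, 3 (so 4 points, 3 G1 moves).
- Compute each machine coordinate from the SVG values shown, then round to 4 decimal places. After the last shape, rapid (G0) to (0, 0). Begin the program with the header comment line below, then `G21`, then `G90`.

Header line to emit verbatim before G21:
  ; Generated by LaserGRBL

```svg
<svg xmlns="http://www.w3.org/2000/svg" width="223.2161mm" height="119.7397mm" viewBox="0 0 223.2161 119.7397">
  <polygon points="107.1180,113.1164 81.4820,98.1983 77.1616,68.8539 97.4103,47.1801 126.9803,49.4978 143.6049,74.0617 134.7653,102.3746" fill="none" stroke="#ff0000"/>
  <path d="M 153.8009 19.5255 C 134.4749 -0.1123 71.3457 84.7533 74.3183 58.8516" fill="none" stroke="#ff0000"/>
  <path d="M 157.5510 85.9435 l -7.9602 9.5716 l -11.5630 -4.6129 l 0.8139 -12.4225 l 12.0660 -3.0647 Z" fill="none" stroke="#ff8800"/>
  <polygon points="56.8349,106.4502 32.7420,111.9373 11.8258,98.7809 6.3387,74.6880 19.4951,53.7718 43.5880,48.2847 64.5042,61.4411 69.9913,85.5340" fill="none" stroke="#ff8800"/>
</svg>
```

; Generated by LaserGRBL
G21
G90
G0 X107.1180 Y6.6233
M4 S860
G01 X81.4820 Y21.5414 F1687
G01 X77.1616 Y50.8858
G01 X97.4103 Y72.5596
G01 X126.9803 Y70.2419
G01 X143.6049 Y45.6780
G01 X134.7653 Y17.3651
G01 X107.1180 Y6.6233
M5
G0 X153.8009 Y100.2142
M4 S860
G01 X123.9444 Y92.9905 F1687
G01 X89.3091 Y63.9358
G01 X74.3183 Y60.8881
M5
G0 X157.5510 Y33.7962
M4 S343
G01 X149.5908 Y24.2246 F2071
G01 X138.0278 Y28.8375
G01 X138.8417 Y41.2600
G01 X150.9077 Y44.3247
G01 X157.5510 Y33.7962
M5
G0 X56.8349 Y13.2895
M4 S343
G01 X32.7420 Y7.8024 F2071
G01 X11.8258 Y20.9588
G01 X6.3387 Y45.0517
G01 X19.4951 Y65.9679
G01 X43.5880 Y71.4550
G01 X64.5042 Y58.2986
G01 X69.9913 Y34.2057
G01 X56.8349 Y13.2895
M5
G0 X0.0000 Y0.0000

1 u = 1 mm; y_m = 119.7397 − y.

[1] `<polygon>` regular polygon, #ff0000→cut S860 F1687: (107.1180,6.6233) → (81.4820,21.5414) → (77.1616,50.8858) → (97.4103,72.5596) → (126.9803,70.2419) → (143.6049,45.6780) → (134.7653,17.3651) → (107.1180,6.6233) (closed)

[2] `<path>` cubic bezier, #ff0000→cut S860 F1687: (153.8009,100.2142) → (123.9444,92.9905) → (89.3091,63.9358) → (74.3183,60.8881)

[3] `<path>` regular polygon, #ff8800→engrave S343 F2071: (157.5510,33.7962) → (149.5908,24.2246) → (138.0278,28.8375) → (138.8417,41.2600) → (150.9077,44.3247) → (157.5510,33.7962) (closed)

[4] `<polygon>` regular polygon, #ff8800→engrave S343 F2071: (56.8349,13.2895) → (32.7420,7.8024) → (11.8258,20.9588) → (6.3387,45.0517) → (19.4951,65.9679) → (43.5880,71.4550) → (64.5042,58.2986) → (69.9913,34.2057) → (56.8349,13.2895) (closed)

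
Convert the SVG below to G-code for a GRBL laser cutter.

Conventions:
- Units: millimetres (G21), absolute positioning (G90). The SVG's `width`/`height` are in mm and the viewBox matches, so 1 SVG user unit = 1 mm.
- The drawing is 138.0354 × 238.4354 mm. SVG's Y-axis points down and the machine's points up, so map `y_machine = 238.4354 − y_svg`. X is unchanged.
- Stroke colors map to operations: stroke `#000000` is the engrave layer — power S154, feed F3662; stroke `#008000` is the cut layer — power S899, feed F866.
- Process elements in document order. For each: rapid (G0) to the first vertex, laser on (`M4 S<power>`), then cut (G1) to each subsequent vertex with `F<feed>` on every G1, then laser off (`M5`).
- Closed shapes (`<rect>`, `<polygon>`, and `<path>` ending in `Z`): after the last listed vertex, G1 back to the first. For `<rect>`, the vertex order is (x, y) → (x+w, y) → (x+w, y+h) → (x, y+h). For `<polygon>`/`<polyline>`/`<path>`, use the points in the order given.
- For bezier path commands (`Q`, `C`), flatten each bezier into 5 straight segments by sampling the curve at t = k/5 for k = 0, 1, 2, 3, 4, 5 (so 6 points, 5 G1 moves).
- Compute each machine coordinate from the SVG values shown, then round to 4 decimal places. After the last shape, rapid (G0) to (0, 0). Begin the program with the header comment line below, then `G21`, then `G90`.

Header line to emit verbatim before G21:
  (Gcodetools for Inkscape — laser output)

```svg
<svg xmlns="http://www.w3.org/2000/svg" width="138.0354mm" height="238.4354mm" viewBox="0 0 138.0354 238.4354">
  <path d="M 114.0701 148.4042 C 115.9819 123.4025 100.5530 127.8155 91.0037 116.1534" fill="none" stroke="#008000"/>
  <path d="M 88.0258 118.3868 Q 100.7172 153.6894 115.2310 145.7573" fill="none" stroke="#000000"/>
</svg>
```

1 u = 1 mm; y_m = 238.4354 − y.

[1] `<path>` cubic bezier, #008000→cut S899 F866: (114.0701,90.0312) → (113.3221,101.8664) → (109.5268,108.8255) → (103.7990,113.0922) → (97.2531,116.8498) → (91.0037,122.2820)

[2] `<path>` quadratic bezier, #000000→engrave S154 F3662: (88.0258,120.0486) → (93.1753,107.6569) → (98.4705,98.7241) → (103.9115,93.2500) → (109.4984,91.2346) → (115.2310,92.6781)

(Gcodetools for Inkscape — laser output)
G21
G90
G0 X114.0701 Y90.0312
M4 S899
G1 X113.3221 Y101.8664 F866
G1 X109.5268 Y108.8255 F866
G1 X103.7990 Y113.0922 F866
G1 X97.2531 Y116.8498 F866
G1 X91.0037 Y122.2820 F866
M5
G0 X88.0258 Y120.0486
M4 S154
G1 X93.1753 Y107.6569 F3662
G1 X98.4705 Y98.7241 F3662
G1 X103.9115 Y93.2500 F3662
G1 X109.4984 Y91.2346 F3662
G1 X115.2310 Y92.6781 F3662
M5
G0 X0.0000 Y0.0000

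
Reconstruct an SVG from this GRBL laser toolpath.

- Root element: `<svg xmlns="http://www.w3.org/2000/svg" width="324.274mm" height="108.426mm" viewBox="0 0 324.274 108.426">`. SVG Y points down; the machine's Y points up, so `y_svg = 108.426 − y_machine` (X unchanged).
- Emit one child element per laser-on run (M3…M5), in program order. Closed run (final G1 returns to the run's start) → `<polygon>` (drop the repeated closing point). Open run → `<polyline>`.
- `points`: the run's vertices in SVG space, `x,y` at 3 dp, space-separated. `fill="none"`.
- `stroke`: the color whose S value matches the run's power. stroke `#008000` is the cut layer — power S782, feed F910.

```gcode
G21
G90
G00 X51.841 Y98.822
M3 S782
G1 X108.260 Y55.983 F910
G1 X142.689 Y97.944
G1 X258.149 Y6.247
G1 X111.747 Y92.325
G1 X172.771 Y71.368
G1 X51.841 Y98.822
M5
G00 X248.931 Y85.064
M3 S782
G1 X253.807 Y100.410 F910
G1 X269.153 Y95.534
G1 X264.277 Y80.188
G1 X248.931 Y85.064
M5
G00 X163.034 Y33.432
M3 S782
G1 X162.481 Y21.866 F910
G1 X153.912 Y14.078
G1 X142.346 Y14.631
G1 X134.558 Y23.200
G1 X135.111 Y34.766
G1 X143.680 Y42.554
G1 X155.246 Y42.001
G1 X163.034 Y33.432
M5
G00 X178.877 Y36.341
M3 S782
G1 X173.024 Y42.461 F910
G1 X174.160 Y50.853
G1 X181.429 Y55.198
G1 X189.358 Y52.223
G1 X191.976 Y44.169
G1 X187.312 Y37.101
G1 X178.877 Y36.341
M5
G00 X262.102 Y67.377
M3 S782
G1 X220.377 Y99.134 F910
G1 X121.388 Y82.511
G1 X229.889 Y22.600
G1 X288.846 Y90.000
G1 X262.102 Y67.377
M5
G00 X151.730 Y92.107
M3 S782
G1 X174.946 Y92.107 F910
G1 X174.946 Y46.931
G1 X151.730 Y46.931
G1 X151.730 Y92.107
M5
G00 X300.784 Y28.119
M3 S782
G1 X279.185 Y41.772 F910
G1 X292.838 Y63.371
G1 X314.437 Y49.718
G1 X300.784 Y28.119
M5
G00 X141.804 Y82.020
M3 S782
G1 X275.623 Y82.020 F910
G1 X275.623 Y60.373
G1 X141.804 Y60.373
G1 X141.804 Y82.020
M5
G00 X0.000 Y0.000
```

Machine Y-up, SVG Y-down with viewBox height 108.426, so y_svg = 108.426 − y_machine; X carries over. Every run uses S782, so all elements get stroke `#008000` (cut).

Run 1: The run returns to its start, so emit a `<polygon>` with points (Y-flipped): 51.841,9.604 108.260,52.443 142.689,10.482 258.149,102.179 111.747,16.101 172.771,37.058.

Run 2: The run returns to its start, so emit a `<polygon>` with points (Y-flipped): 248.931,23.362 253.807,8.016 269.153,12.892 264.277,28.238.

Run 3: The run returns to its start, so emit a `<polygon>` with points (Y-flipped): 163.034,74.994 162.481,86.560 153.912,94.348 142.346,93.795 134.558,85.226 135.111,73.660 143.680,65.872 155.246,66.425.

Run 4: The run returns to its start, so emit a `<polygon>` with points (Y-flipped): 178.877,72.085 173.024,65.965 174.160,57.573 181.429,53.228 189.358,56.203 191.976,64.257 187.312,71.325.

Run 5: The run returns to its start, so emit a `<polygon>` with points (Y-flipped): 262.102,41.049 220.377,9.292 121.388,25.915 229.889,85.826 288.846,18.426.

Run 6: The run returns to its start, so emit a `<polygon>` with points (Y-flipped): 151.730,16.319 174.946,16.319 174.946,61.495 151.730,61.495.

Run 7: The run returns to its start, so emit a `<polygon>` with points (Y-flipped): 300.784,80.307 279.185,66.654 292.838,45.055 314.437,58.708.

Run 8: The run returns to its start, so emit a `<polygon>` with points (Y-flipped): 141.804,26.406 275.623,26.406 275.623,48.053 141.804,48.053.

<svg xmlns="http://www.w3.org/2000/svg" width="324.274mm" height="108.426mm" viewBox="0 0 324.274 108.426">
  <polygon points="51.841,9.604 108.260,52.443 142.689,10.482 258.149,102.179 111.747,16.101 172.771,37.058" fill="none" stroke="#008000"/>
  <polygon points="248.931,23.362 253.807,8.016 269.153,12.892 264.277,28.238" fill="none" stroke="#008000"/>
  <polygon points="163.034,74.994 162.481,86.560 153.912,94.348 142.346,93.795 134.558,85.226 135.111,73.660 143.680,65.872 155.246,66.425" fill="none" stroke="#008000"/>
  <polygon points="178.877,72.085 173.024,65.965 174.160,57.573 181.429,53.228 189.358,56.203 191.976,64.257 187.312,71.325" fill="none" stroke="#008000"/>
  <polygon points="262.102,41.049 220.377,9.292 121.388,25.915 229.889,85.826 288.846,18.426" fill="none" stroke="#008000"/>
  <polygon points="151.730,16.319 174.946,16.319 174.946,61.495 151.730,61.495" fill="none" stroke="#008000"/>
  <polygon points="300.784,80.307 279.185,66.654 292.838,45.055 314.437,58.708" fill="none" stroke="#008000"/>
  <polygon points="141.804,26.406 275.623,26.406 275.623,48.053 141.804,48.053" fill="none" stroke="#008000"/>
</svg>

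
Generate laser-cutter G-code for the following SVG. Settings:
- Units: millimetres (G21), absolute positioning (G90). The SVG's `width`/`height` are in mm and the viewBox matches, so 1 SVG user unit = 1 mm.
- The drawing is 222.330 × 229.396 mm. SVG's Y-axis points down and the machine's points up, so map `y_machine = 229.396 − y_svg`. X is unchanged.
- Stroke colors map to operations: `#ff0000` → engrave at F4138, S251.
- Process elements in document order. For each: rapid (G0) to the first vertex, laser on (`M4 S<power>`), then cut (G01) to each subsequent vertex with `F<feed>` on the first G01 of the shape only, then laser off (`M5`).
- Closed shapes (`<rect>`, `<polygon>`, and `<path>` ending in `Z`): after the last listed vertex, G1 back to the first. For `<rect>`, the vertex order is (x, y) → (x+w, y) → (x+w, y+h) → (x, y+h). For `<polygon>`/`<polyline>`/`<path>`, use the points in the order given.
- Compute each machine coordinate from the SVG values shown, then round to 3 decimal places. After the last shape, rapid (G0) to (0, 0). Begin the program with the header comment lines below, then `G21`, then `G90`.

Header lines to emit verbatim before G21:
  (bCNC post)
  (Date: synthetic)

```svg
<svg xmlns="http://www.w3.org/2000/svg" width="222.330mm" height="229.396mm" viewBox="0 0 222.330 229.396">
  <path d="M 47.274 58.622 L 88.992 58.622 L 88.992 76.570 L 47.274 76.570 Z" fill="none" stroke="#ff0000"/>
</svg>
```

Since the viewBox matches the mm dimensions, user units are millimetres directly. The only transform is the Y-flip y_m = 229.396 − y_svg.

Shape 1 is a rectangle drawn with `<path>`. Its stroke #ff0000 means engrave at S251, F4138. After flipping Y the toolpath is (47.274,170.774) → (88.992,170.774) → (88.992,152.826) → (47.274,152.826) → (47.274,170.774), returning to the start.

(bCNC post)
(Date: synthetic)
G21
G90
G0 X47.274 Y170.774
M4 S251
G01 X88.992 Y170.774 F4138
G01 X88.992 Y152.826
G01 X47.274 Y152.826
G01 X47.274 Y170.774
M5
G0 X0.000 Y0.000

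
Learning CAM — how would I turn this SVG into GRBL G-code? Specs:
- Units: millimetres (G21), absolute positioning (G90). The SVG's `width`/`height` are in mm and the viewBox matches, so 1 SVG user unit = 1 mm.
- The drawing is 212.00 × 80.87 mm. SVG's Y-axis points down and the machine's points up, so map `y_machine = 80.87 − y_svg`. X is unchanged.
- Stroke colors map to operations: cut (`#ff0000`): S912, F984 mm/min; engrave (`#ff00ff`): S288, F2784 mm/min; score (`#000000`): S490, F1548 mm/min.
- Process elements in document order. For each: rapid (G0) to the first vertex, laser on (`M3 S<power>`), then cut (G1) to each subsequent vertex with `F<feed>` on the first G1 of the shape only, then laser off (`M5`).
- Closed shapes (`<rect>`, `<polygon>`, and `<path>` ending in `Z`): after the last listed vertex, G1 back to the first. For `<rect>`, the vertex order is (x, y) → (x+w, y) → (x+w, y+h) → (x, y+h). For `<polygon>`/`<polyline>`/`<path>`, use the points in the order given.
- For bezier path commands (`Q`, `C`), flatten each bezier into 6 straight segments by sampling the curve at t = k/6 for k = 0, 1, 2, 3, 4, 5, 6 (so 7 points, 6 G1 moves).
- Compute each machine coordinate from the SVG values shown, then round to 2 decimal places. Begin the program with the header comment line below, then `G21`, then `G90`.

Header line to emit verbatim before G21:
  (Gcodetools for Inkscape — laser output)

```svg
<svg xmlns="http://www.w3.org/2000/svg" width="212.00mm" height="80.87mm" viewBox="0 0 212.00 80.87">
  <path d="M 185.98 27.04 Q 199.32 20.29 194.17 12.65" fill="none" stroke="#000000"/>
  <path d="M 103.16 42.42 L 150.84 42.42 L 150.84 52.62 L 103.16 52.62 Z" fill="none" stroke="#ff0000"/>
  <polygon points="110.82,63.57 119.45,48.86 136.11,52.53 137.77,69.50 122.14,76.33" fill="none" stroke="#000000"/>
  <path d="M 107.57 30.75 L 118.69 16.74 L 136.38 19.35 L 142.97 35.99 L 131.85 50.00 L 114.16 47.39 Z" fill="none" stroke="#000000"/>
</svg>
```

(Gcodetools for Inkscape — laser output)
G21
G90
G0 X185.98 Y53.83
M3 S490
G1 X189.91 Y56.10 F1548
G1 X192.82 Y58.43
G1 X194.70 Y60.80
G1 X195.55 Y63.23
G1 X195.37 Y65.70
G1 X194.17 Y68.22
M5
G0 X103.16 Y38.45
M3 S912
G1 X150.84 Y38.45 F984
G1 X150.84 Y28.25
G1 X103.16 Y28.25
G1 X103.16 Y38.45
M5
G0 X110.82 Y17.30
M3 S490
G1 X119.45 Y32.01 F1548
G1 X136.11 Y28.34
G1 X137.77 Y11.37
G1 X122.14 Y4.54
G1 X110.82 Y17.30
M5
G0 X107.57 Y50.12
M3 S490
G1 X118.69 Y64.13 F1548
G1 X136.38 Y61.52
G1 X142.97 Y44.88
G1 X131.85 Y30.87
G1 X114.16 Y33.48
G1 X107.57 Y50.12
M5

Since the viewBox matches the mm dimensions, user units are millimetres directly. The only transform is the Y-flip y_m = 80.87 − y_svg.

Shape 1 is a quadratic bezier drawn with `<path>`. Its stroke #000000 means score at S490, F1548. After flipping Y the toolpath is (185.98,53.83) → (189.91,56.10) → (192.82,58.43) → (194.70,60.80) → (195.55,63.23) → (195.37,65.70) → (194.17,68.22).

Shape 2 is a rectangle drawn with `<path>`. Its stroke #ff0000 means cut at S912, F984. After flipping Y the toolpath is (103.16,38.45) → (150.84,38.45) → (150.84,28.25) → (103.16,28.25) → (103.16,38.45), returning to the start.

Shape 3 is a regular polygon drawn with `<polygon>`. Its stroke #000000 means score at S490, F1548. After flipping Y the toolpath is (110.82,17.30) → (119.45,32.01) → (136.11,28.34) → (137.77,11.37) → (122.14,4.54) → (110.82,17.30), returning to the start.

Shape 4 is a regular polygon drawn with `<path>`. Its stroke #000000 means score at S490, F1548. After flipping Y the toolpath is (107.57,50.12) → (118.69,64.13) → (136.38,61.52) → (142.97,44.88) → (131.85,30.87) → (114.16,33.48) → (107.57,50.12), returning to the start.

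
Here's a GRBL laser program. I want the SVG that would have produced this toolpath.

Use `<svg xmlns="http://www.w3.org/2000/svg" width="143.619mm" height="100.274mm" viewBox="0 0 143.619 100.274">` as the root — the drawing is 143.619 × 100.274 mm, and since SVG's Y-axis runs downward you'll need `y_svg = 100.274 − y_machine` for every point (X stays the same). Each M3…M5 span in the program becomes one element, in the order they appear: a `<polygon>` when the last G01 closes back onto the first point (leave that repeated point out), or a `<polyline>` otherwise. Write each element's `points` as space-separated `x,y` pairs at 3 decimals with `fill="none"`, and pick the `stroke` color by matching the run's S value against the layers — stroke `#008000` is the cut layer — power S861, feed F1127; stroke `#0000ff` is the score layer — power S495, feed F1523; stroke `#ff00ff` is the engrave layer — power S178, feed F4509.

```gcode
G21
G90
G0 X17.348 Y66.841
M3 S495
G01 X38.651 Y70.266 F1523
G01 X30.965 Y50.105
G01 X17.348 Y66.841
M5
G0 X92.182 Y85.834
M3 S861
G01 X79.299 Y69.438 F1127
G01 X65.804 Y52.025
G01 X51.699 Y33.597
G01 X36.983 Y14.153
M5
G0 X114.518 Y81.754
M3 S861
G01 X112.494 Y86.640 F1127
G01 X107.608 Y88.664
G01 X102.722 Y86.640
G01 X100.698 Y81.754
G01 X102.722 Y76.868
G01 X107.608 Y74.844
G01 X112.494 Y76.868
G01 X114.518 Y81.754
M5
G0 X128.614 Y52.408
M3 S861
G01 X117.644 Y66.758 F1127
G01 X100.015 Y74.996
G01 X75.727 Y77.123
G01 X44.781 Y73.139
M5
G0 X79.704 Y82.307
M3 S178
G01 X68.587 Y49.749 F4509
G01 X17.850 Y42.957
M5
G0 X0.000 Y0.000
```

Each laser-on run becomes one SVG element. Flip Y back into SVG space with y_svg = 100.274 − y_machine.

Run 1: S495 ⇒ score layer `#0000ff`. The run returns to its start, so emit a `<polygon>` with points (Y-flipped): 17.348,33.433 38.651,30.008 30.965,50.169.

Run 2: the run's S861 means `#008000` (cut). The run is open, so emit a `<polyline>` with points (Y-flipped): 92.182,14.440 79.299,30.836 65.804,48.249 51.699,66.677 36.983,86.121.

Run 3: power S861 maps to stroke `#008000` (cut). The run returns to its start, so emit a `<polygon>` with points (Y-flipped): 114.518,18.520 112.494,13.634 107.608,11.610 102.722,13.634 100.698,18.520 102.722,23.406 107.608,25.430 112.494,23.406.

Run 4: power S861 maps to stroke `#008000` (cut). The run is open, so emit a `<polyline>` with points (Y-flipped): 128.614,47.866 117.644,33.516 100.015,25.278 75.727,23.151 44.781,27.135.

Run 5: power S178 maps to stroke `#ff00ff` (engrave). The run is open, so emit a `<polyline>` with points (Y-flipped): 79.704,17.967 68.587,50.525 17.850,57.317.

<svg xmlns="http://www.w3.org/2000/svg" width="143.619mm" height="100.274mm" viewBox="0 0 143.619 100.274">
  <polygon points="17.348,33.433 38.651,30.008 30.965,50.169" fill="none" stroke="#0000ff"/>
  <polyline points="92.182,14.440 79.299,30.836 65.804,48.249 51.699,66.677 36.983,86.121" fill="none" stroke="#008000"/>
  <polygon points="114.518,18.520 112.494,13.634 107.608,11.610 102.722,13.634 100.698,18.520 102.722,23.406 107.608,25.430 112.494,23.406" fill="none" stroke="#008000"/>
  <polyline points="128.614,47.866 117.644,33.516 100.015,25.278 75.727,23.151 44.781,27.135" fill="none" stroke="#008000"/>
  <polyline points="79.704,17.967 68.587,50.525 17.850,57.317" fill="none" stroke="#ff00ff"/>
</svg>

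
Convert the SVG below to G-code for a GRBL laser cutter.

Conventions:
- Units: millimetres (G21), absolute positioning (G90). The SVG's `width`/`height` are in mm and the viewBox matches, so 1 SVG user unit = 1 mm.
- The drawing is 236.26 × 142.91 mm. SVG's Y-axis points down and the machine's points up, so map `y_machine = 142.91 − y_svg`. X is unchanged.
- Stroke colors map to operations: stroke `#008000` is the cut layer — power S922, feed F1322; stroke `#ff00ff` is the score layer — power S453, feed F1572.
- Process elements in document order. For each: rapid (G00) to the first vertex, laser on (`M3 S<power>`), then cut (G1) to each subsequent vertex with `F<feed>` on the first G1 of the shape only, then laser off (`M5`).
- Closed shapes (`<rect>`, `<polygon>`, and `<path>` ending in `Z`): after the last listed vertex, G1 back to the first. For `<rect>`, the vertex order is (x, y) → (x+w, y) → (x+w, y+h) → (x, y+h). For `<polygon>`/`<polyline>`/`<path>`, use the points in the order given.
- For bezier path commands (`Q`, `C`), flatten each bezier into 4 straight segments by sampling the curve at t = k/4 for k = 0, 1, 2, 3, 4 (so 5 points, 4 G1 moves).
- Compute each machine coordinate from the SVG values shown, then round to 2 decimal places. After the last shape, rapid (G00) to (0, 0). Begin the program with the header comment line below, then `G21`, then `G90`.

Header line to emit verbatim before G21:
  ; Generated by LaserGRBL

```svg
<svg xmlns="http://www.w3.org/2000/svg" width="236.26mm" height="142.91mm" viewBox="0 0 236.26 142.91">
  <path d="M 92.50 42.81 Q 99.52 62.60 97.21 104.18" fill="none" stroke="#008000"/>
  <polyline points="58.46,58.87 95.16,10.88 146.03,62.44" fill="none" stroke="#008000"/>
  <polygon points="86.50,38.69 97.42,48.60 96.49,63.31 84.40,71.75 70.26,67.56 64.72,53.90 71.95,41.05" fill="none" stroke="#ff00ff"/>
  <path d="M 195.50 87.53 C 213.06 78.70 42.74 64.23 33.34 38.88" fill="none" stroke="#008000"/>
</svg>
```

; Generated by LaserGRBL
G21
G90
G00 X92.50 Y100.10
M3 S922
G1 X95.43 Y88.84 F1322
G1 X97.19 Y74.86
G1 X97.78 Y58.16
G1 X97.21 Y38.73
M5
G00 X58.46 Y84.04
M3 S922
G1 X95.16 Y132.03 F1322
G1 X146.03 Y80.47
M5
G00 X86.50 Y104.22
M3 S453
G1 X97.42 Y94.31 F1572
G1 X96.49 Y79.60
G1 X84.40 Y71.16
G1 X70.26 Y75.35
G1 X64.72 Y89.01
G1 X71.95 Y101.86
G1 X86.50 Y104.22
M5
G00 X195.50 Y55.38
M3 S922
G1 X178.89 Y63.14 F1322
G1 X124.53 Y73.51
G1 X65.11 Y86.98
G1 X33.34 Y104.03
M5
G00 X0.00 Y0.00

1 u = 1 mm; y_m = 142.91 − y.

[1] `<path>` quadratic bezier, #008000→cut S922 F1322: (92.50,100.10) → (95.43,88.84) → (97.19,74.86) → (97.78,58.16) → (97.21,38.73)

[2] `<polyline>` open polyline, #008000→cut S922 F1322: (58.46,84.04) → (95.16,132.03) → (146.03,80.47)

[3] `<polygon>` regular polygon, #ff00ff→score S453 F1572: (86.50,104.22) → (97.42,94.31) → (96.49,79.60) → (84.40,71.16) → (70.26,75.35) → (64.72,89.01) → (71.95,101.86) → (86.50,104.22) (closed)

[4] `<path>` cubic bezier, #008000→cut S922 F1322: (195.50,55.38) → (178.89,63.14) → (124.53,73.51) → (65.11,86.98) → (33.34,104.03)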